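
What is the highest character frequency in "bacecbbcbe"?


Input: bacecbbcbe
Character counts:
  'a': 1
  'b': 4
  'c': 3
  'e': 2
Maximum frequency: 4

4


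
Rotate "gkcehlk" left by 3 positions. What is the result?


Input: "gkcehlk", rotate left by 3
First 3 characters: "gkc"
Remaining characters: "ehlk"
Concatenate remaining + first: "ehlk" + "gkc" = "ehlkgkc"

ehlkgkc


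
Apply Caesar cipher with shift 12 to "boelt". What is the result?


Caesar cipher: shift "boelt" by 12
  'b' (pos 1) + 12 = pos 13 = 'n'
  'o' (pos 14) + 12 = pos 0 = 'a'
  'e' (pos 4) + 12 = pos 16 = 'q'
  'l' (pos 11) + 12 = pos 23 = 'x'
  't' (pos 19) + 12 = pos 5 = 'f'
Result: naqxf

naqxf


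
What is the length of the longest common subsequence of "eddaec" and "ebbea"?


LCS of "eddaec" and "ebbea"
DP table:
           e    b    b    e    a
      0    0    0    0    0    0
  e   0    1    1    1    1    1
  d   0    1    1    1    1    1
  d   0    1    1    1    1    1
  a   0    1    1    1    1    2
  e   0    1    1    1    2    2
  c   0    1    1    1    2    2
LCS length = dp[6][5] = 2

2


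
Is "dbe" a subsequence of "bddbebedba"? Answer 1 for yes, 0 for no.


Check if "dbe" is a subsequence of "bddbebedba"
Greedy scan:
  Position 0 ('b'): no match needed
  Position 1 ('d'): matches sub[0] = 'd'
  Position 2 ('d'): no match needed
  Position 3 ('b'): matches sub[1] = 'b'
  Position 4 ('e'): matches sub[2] = 'e'
  Position 5 ('b'): no match needed
  Position 6 ('e'): no match needed
  Position 7 ('d'): no match needed
  Position 8 ('b'): no match needed
  Position 9 ('a'): no match needed
All 3 characters matched => is a subsequence

1


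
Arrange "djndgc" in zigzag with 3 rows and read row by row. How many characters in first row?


Zigzag "djndgc" into 3 rows:
Placing characters:
  'd' => row 0
  'j' => row 1
  'n' => row 2
  'd' => row 1
  'g' => row 0
  'c' => row 1
Rows:
  Row 0: "dg"
  Row 1: "jdc"
  Row 2: "n"
First row length: 2

2


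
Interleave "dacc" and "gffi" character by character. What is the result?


Interleaving "dacc" and "gffi":
  Position 0: 'd' from first, 'g' from second => "dg"
  Position 1: 'a' from first, 'f' from second => "af"
  Position 2: 'c' from first, 'f' from second => "cf"
  Position 3: 'c' from first, 'i' from second => "ci"
Result: dgafcfci

dgafcfci


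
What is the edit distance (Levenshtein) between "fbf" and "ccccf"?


Computing edit distance: "fbf" -> "ccccf"
DP table:
           c    c    c    c    f
      0    1    2    3    4    5
  f   1    1    2    3    4    4
  b   2    2    2    3    4    5
  f   3    3    3    3    4    4
Edit distance = dp[3][5] = 4

4


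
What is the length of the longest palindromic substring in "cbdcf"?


Input: "cbdcf"
Checking substrings for palindromes:
  No multi-char palindromic substrings found
Longest palindromic substring: "c" with length 1

1


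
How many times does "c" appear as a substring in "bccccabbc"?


Searching for "c" in "bccccabbc"
Scanning each position:
  Position 0: "b" => no
  Position 1: "c" => MATCH
  Position 2: "c" => MATCH
  Position 3: "c" => MATCH
  Position 4: "c" => MATCH
  Position 5: "a" => no
  Position 6: "b" => no
  Position 7: "b" => no
  Position 8: "c" => MATCH
Total occurrences: 5

5


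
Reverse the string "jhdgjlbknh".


Input: jhdgjlbknh
Reading characters right to left:
  Position 9: 'h'
  Position 8: 'n'
  Position 7: 'k'
  Position 6: 'b'
  Position 5: 'l'
  Position 4: 'j'
  Position 3: 'g'
  Position 2: 'd'
  Position 1: 'h'
  Position 0: 'j'
Reversed: hnkbljgdhj

hnkbljgdhj


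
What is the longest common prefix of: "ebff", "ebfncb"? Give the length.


Words: ebff, ebfncb
  Position 0: all 'e' => match
  Position 1: all 'b' => match
  Position 2: all 'f' => match
  Position 3: ('f', 'n') => mismatch, stop
LCP = "ebf" (length 3)

3


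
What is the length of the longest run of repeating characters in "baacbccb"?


Input: "baacbccb"
Scanning for longest run:
  Position 1 ('a'): new char, reset run to 1
  Position 2 ('a'): continues run of 'a', length=2
  Position 3 ('c'): new char, reset run to 1
  Position 4 ('b'): new char, reset run to 1
  Position 5 ('c'): new char, reset run to 1
  Position 6 ('c'): continues run of 'c', length=2
  Position 7 ('b'): new char, reset run to 1
Longest run: 'a' with length 2

2


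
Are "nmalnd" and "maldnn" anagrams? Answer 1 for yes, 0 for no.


Strings: "nmalnd", "maldnn"
Sorted first:  adlmnn
Sorted second: adlmnn
Sorted forms match => anagrams

1


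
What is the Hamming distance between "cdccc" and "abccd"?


Comparing "cdccc" and "abccd" position by position:
  Position 0: 'c' vs 'a' => differ
  Position 1: 'd' vs 'b' => differ
  Position 2: 'c' vs 'c' => same
  Position 3: 'c' vs 'c' => same
  Position 4: 'c' vs 'd' => differ
Total differences (Hamming distance): 3

3


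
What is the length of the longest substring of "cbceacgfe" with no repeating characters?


Input: "cbceacgfe"
Sliding window (track last position of each char):
  Position 0 ('c'): window [0,0] length 1 -- new best
  Position 1 ('b'): window [0,1] length 2 -- new best
  Position 2 ('c'): repeat (last at 0), move window start to 1
  Position 2 ('c'): window [1,2] length 2
  Position 3 ('e'): window [1,3] length 3 -- new best
  Position 4 ('a'): window [1,4] length 4 -- new best
  Position 5 ('c'): repeat (last at 2), move window start to 3
  Position 5 ('c'): window [3,5] length 3
  Position 6 ('g'): window [3,6] length 4
  Position 7 ('f'): window [3,7] length 5 -- new best
  Position 8 ('e'): repeat (last at 3), move window start to 4
  Position 8 ('e'): window [4,8] length 5
Longest substring with no repeats: "eacgf" with length 5

5


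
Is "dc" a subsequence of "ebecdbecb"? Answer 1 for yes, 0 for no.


Check if "dc" is a subsequence of "ebecdbecb"
Greedy scan:
  Position 0 ('e'): no match needed
  Position 1 ('b'): no match needed
  Position 2 ('e'): no match needed
  Position 3 ('c'): no match needed
  Position 4 ('d'): matches sub[0] = 'd'
  Position 5 ('b'): no match needed
  Position 6 ('e'): no match needed
  Position 7 ('c'): matches sub[1] = 'c'
  Position 8 ('b'): no match needed
All 2 characters matched => is a subsequence

1


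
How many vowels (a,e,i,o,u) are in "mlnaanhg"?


Input: mlnaanhg
Checking each character:
  'm' at position 0: consonant
  'l' at position 1: consonant
  'n' at position 2: consonant
  'a' at position 3: vowel (running total: 1)
  'a' at position 4: vowel (running total: 2)
  'n' at position 5: consonant
  'h' at position 6: consonant
  'g' at position 7: consonant
Total vowels: 2

2


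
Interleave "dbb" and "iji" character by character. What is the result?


Interleaving "dbb" and "iji":
  Position 0: 'd' from first, 'i' from second => "di"
  Position 1: 'b' from first, 'j' from second => "bj"
  Position 2: 'b' from first, 'i' from second => "bi"
Result: dibjbi

dibjbi


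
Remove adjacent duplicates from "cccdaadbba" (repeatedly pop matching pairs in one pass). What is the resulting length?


Input: cccdaadbba
Stack-based adjacent duplicate removal:
  Read 'c': push. Stack: c
  Read 'c': matches stack top 'c' => pop. Stack: (empty)
  Read 'c': push. Stack: c
  Read 'd': push. Stack: cd
  Read 'a': push. Stack: cda
  Read 'a': matches stack top 'a' => pop. Stack: cd
  Read 'd': matches stack top 'd' => pop. Stack: c
  Read 'b': push. Stack: cb
  Read 'b': matches stack top 'b' => pop. Stack: c
  Read 'a': push. Stack: ca
Final stack: "ca" (length 2)

2


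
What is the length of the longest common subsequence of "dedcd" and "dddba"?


LCS of "dedcd" and "dddba"
DP table:
           d    d    d    b    a
      0    0    0    0    0    0
  d   0    1    1    1    1    1
  e   0    1    1    1    1    1
  d   0    1    2    2    2    2
  c   0    1    2    2    2    2
  d   0    1    2    3    3    3
LCS length = dp[5][5] = 3

3


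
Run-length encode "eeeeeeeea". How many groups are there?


Input: eeeeeeeea
Scanning for consecutive runs:
  Group 1: 'e' x 8 (positions 0-7)
  Group 2: 'a' x 1 (positions 8-8)
Total groups: 2

2


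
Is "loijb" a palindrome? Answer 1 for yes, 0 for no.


Input: loijb
Reversed: bjiol
  Compare pos 0 ('l') with pos 4 ('b'): MISMATCH
  Compare pos 1 ('o') with pos 3 ('j'): MISMATCH
Result: not a palindrome

0


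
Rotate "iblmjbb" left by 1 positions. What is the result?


Input: "iblmjbb", rotate left by 1
First 1 characters: "i"
Remaining characters: "blmjbb"
Concatenate remaining + first: "blmjbb" + "i" = "blmjbbi"

blmjbbi


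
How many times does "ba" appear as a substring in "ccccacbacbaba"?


Searching for "ba" in "ccccacbacbaba"
Scanning each position:
  Position 0: "cc" => no
  Position 1: "cc" => no
  Position 2: "cc" => no
  Position 3: "ca" => no
  Position 4: "ac" => no
  Position 5: "cb" => no
  Position 6: "ba" => MATCH
  Position 7: "ac" => no
  Position 8: "cb" => no
  Position 9: "ba" => MATCH
  Position 10: "ab" => no
  Position 11: "ba" => MATCH
Total occurrences: 3

3


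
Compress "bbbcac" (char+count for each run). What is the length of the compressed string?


Input: bbbcac
Runs:
  'b' x 3 => "b3"
  'c' x 1 => "c1"
  'a' x 1 => "a1"
  'c' x 1 => "c1"
Compressed: "b3c1a1c1"
Compressed length: 8

8


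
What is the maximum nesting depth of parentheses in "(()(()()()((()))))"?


Input: "(()(()()()((()))))"
Tracking depth:
  Position 0 '(': depth becomes 1
  Position 1 '(': depth becomes 2
  Position 2 ')': depth becomes 1
  Position 3 '(': depth becomes 2
  Position 4 '(': depth becomes 3
  Position 5 ')': depth becomes 2
  Position 6 '(': depth becomes 3
  Position 7 ')': depth becomes 2
  Position 8 '(': depth becomes 3
  Position 9 ')': depth becomes 2
  Position 10 '(': depth becomes 3
  Position 11 '(': depth becomes 4
  Position 12 '(': depth becomes 5
  Position 13 ')': depth becomes 4
  Position 14 ')': depth becomes 3
  Position 15 ')': depth becomes 2
  Position 16 ')': depth becomes 1
  Position 17 ')': depth becomes 0
Maximum depth reached: 5

5


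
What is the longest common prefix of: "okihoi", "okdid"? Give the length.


Words: okihoi, okdid
  Position 0: all 'o' => match
  Position 1: all 'k' => match
  Position 2: ('i', 'd') => mismatch, stop
LCP = "ok" (length 2)

2


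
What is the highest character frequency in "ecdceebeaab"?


Input: ecdceebeaab
Character counts:
  'a': 2
  'b': 2
  'c': 2
  'd': 1
  'e': 4
Maximum frequency: 4

4


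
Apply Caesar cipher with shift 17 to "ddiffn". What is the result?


Caesar cipher: shift "ddiffn" by 17
  'd' (pos 3) + 17 = pos 20 = 'u'
  'd' (pos 3) + 17 = pos 20 = 'u'
  'i' (pos 8) + 17 = pos 25 = 'z'
  'f' (pos 5) + 17 = pos 22 = 'w'
  'f' (pos 5) + 17 = pos 22 = 'w'
  'n' (pos 13) + 17 = pos 4 = 'e'
Result: uuzwwe

uuzwwe


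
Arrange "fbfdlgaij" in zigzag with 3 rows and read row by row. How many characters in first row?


Zigzag "fbfdlgaij" into 3 rows:
Placing characters:
  'f' => row 0
  'b' => row 1
  'f' => row 2
  'd' => row 1
  'l' => row 0
  'g' => row 1
  'a' => row 2
  'i' => row 1
  'j' => row 0
Rows:
  Row 0: "flj"
  Row 1: "bdgi"
  Row 2: "fa"
First row length: 3

3


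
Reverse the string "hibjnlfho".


Input: hibjnlfho
Reading characters right to left:
  Position 8: 'o'
  Position 7: 'h'
  Position 6: 'f'
  Position 5: 'l'
  Position 4: 'n'
  Position 3: 'j'
  Position 2: 'b'
  Position 1: 'i'
  Position 0: 'h'
Reversed: ohflnjbih

ohflnjbih


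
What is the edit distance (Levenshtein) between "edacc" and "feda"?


Computing edit distance: "edacc" -> "feda"
DP table:
           f    e    d    a
      0    1    2    3    4
  e   1    1    1    2    3
  d   2    2    2    1    2
  a   3    3    3    2    1
  c   4    4    4    3    2
  c   5    5    5    4    3
Edit distance = dp[5][4] = 3

3


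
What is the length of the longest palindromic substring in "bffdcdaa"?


Input: "bffdcdaa"
Checking substrings for palindromes:
  [3:6] "dcd" (len 3) => palindrome
  [1:3] "ff" (len 2) => palindrome
  [6:8] "aa" (len 2) => palindrome
Longest palindromic substring: "dcd" with length 3

3


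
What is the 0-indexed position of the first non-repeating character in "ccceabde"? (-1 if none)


Input: ccceabde
Character frequencies:
  'a': 1
  'b': 1
  'c': 3
  'd': 1
  'e': 2
Scanning left to right for freq == 1:
  Position 0 ('c'): freq=3, skip
  Position 1 ('c'): freq=3, skip
  Position 2 ('c'): freq=3, skip
  Position 3 ('e'): freq=2, skip
  Position 4 ('a'): unique! => answer = 4

4


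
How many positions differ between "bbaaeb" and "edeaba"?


Comparing "bbaaeb" and "edeaba" position by position:
  Position 0: 'b' vs 'e' => DIFFER
  Position 1: 'b' vs 'd' => DIFFER
  Position 2: 'a' vs 'e' => DIFFER
  Position 3: 'a' vs 'a' => same
  Position 4: 'e' vs 'b' => DIFFER
  Position 5: 'b' vs 'a' => DIFFER
Positions that differ: 5

5


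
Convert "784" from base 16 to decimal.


Input: "784" in base 16
Positional expansion:
  Digit '7' (value 7) x 16^2 = 1792
  Digit '8' (value 8) x 16^1 = 128
  Digit '4' (value 4) x 16^0 = 4
Sum = 1924

1924


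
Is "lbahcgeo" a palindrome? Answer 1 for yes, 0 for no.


Input: lbahcgeo
Reversed: oegchabl
  Compare pos 0 ('l') with pos 7 ('o'): MISMATCH
  Compare pos 1 ('b') with pos 6 ('e'): MISMATCH
  Compare pos 2 ('a') with pos 5 ('g'): MISMATCH
  Compare pos 3 ('h') with pos 4 ('c'): MISMATCH
Result: not a palindrome

0


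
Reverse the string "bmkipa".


Input: bmkipa
Reading characters right to left:
  Position 5: 'a'
  Position 4: 'p'
  Position 3: 'i'
  Position 2: 'k'
  Position 1: 'm'
  Position 0: 'b'
Reversed: apikmb

apikmb


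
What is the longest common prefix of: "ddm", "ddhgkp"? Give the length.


Words: ddm, ddhgkp
  Position 0: all 'd' => match
  Position 1: all 'd' => match
  Position 2: ('m', 'h') => mismatch, stop
LCP = "dd" (length 2)

2


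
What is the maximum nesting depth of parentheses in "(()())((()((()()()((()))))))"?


Input: "(()())((()((()()()((()))))))"
Tracking depth:
  Position 0 '(': depth becomes 1
  Position 1 '(': depth becomes 2
  Position 2 ')': depth becomes 1
  Position 3 '(': depth becomes 2
  Position 4 ')': depth becomes 1
  Position 5 ')': depth becomes 0
  Position 6 '(': depth becomes 1
  Position 7 '(': depth becomes 2
  Position 8 '(': depth becomes 3
  Position 9 ')': depth becomes 2
  Position 10 '(': depth becomes 3
  Position 11 '(': depth becomes 4
  Position 12 '(': depth becomes 5
  Position 13 ')': depth becomes 4
  Position 14 '(': depth becomes 5
  Position 15 ')': depth becomes 4
  Position 16 '(': depth becomes 5
  Position 17 ')': depth becomes 4
  Position 18 '(': depth becomes 5
  Position 19 '(': depth becomes 6
  Position 20 '(': depth becomes 7
  Position 21 ')': depth becomes 6
  Position 22 ')': depth becomes 5
  Position 23 ')': depth becomes 4
  Position 24 ')': depth becomes 3
  Position 25 ')': depth becomes 2
  Position 26 ')': depth becomes 1
  Position 27 ')': depth becomes 0
Maximum depth reached: 7

7


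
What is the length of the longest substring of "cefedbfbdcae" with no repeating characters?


Input: "cefedbfbdcae"
Sliding window (track last position of each char):
  Position 0 ('c'): window [0,0] length 1 -- new best
  Position 1 ('e'): window [0,1] length 2 -- new best
  Position 2 ('f'): window [0,2] length 3 -- new best
  Position 3 ('e'): repeat (last at 1), move window start to 2
  Position 3 ('e'): window [2,3] length 2
  Position 4 ('d'): window [2,4] length 3
  Position 5 ('b'): window [2,5] length 4 -- new best
  Position 6 ('f'): repeat (last at 2), move window start to 3
  Position 6 ('f'): window [3,6] length 4
  Position 7 ('b'): repeat (last at 5), move window start to 6
  Position 7 ('b'): window [6,7] length 2
  Position 8 ('d'): window [6,8] length 3
  Position 9 ('c'): window [6,9] length 4
  Position 10 ('a'): window [6,10] length 5 -- new best
  Position 11 ('e'): window [6,11] length 6 -- new best
Longest substring with no repeats: "fbdcae" with length 6

6


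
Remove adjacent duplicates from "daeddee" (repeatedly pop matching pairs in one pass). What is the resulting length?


Input: daeddee
Stack-based adjacent duplicate removal:
  Read 'd': push. Stack: d
  Read 'a': push. Stack: da
  Read 'e': push. Stack: dae
  Read 'd': push. Stack: daed
  Read 'd': matches stack top 'd' => pop. Stack: dae
  Read 'e': matches stack top 'e' => pop. Stack: da
  Read 'e': push. Stack: dae
Final stack: "dae" (length 3)

3


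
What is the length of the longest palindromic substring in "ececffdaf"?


Input: "ececffdaf"
Checking substrings for palindromes:
  [0:3] "ece" (len 3) => palindrome
  [1:4] "cec" (len 3) => palindrome
  [4:6] "ff" (len 2) => palindrome
Longest palindromic substring: "ece" with length 3

3


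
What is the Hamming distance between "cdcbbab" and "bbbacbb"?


Comparing "cdcbbab" and "bbbacbb" position by position:
  Position 0: 'c' vs 'b' => differ
  Position 1: 'd' vs 'b' => differ
  Position 2: 'c' vs 'b' => differ
  Position 3: 'b' vs 'a' => differ
  Position 4: 'b' vs 'c' => differ
  Position 5: 'a' vs 'b' => differ
  Position 6: 'b' vs 'b' => same
Total differences (Hamming distance): 6

6


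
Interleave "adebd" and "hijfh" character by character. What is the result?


Interleaving "adebd" and "hijfh":
  Position 0: 'a' from first, 'h' from second => "ah"
  Position 1: 'd' from first, 'i' from second => "di"
  Position 2: 'e' from first, 'j' from second => "ej"
  Position 3: 'b' from first, 'f' from second => "bf"
  Position 4: 'd' from first, 'h' from second => "dh"
Result: ahdiejbfdh

ahdiejbfdh


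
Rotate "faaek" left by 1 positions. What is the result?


Input: "faaek", rotate left by 1
First 1 characters: "f"
Remaining characters: "aaek"
Concatenate remaining + first: "aaek" + "f" = "aaekf"

aaekf


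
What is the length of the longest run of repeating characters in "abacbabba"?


Input: "abacbabba"
Scanning for longest run:
  Position 1 ('b'): new char, reset run to 1
  Position 2 ('a'): new char, reset run to 1
  Position 3 ('c'): new char, reset run to 1
  Position 4 ('b'): new char, reset run to 1
  Position 5 ('a'): new char, reset run to 1
  Position 6 ('b'): new char, reset run to 1
  Position 7 ('b'): continues run of 'b', length=2
  Position 8 ('a'): new char, reset run to 1
Longest run: 'b' with length 2

2


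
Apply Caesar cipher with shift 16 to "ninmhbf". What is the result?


Caesar cipher: shift "ninmhbf" by 16
  'n' (pos 13) + 16 = pos 3 = 'd'
  'i' (pos 8) + 16 = pos 24 = 'y'
  'n' (pos 13) + 16 = pos 3 = 'd'
  'm' (pos 12) + 16 = pos 2 = 'c'
  'h' (pos 7) + 16 = pos 23 = 'x'
  'b' (pos 1) + 16 = pos 17 = 'r'
  'f' (pos 5) + 16 = pos 21 = 'v'
Result: dydcxrv

dydcxrv


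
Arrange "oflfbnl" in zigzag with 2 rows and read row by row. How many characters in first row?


Zigzag "oflfbnl" into 2 rows:
Placing characters:
  'o' => row 0
  'f' => row 1
  'l' => row 0
  'f' => row 1
  'b' => row 0
  'n' => row 1
  'l' => row 0
Rows:
  Row 0: "olbl"
  Row 1: "ffn"
First row length: 4

4


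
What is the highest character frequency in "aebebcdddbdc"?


Input: aebebcdddbdc
Character counts:
  'a': 1
  'b': 3
  'c': 2
  'd': 4
  'e': 2
Maximum frequency: 4

4


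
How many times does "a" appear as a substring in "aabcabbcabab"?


Searching for "a" in "aabcabbcabab"
Scanning each position:
  Position 0: "a" => MATCH
  Position 1: "a" => MATCH
  Position 2: "b" => no
  Position 3: "c" => no
  Position 4: "a" => MATCH
  Position 5: "b" => no
  Position 6: "b" => no
  Position 7: "c" => no
  Position 8: "a" => MATCH
  Position 9: "b" => no
  Position 10: "a" => MATCH
  Position 11: "b" => no
Total occurrences: 5

5


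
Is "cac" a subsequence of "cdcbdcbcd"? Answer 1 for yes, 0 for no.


Check if "cac" is a subsequence of "cdcbdcbcd"
Greedy scan:
  Position 0 ('c'): matches sub[0] = 'c'
  Position 1 ('d'): no match needed
  Position 2 ('c'): no match needed
  Position 3 ('b'): no match needed
  Position 4 ('d'): no match needed
  Position 5 ('c'): no match needed
  Position 6 ('b'): no match needed
  Position 7 ('c'): no match needed
  Position 8 ('d'): no match needed
Only matched 1/3 characters => not a subsequence

0


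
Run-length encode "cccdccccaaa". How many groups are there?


Input: cccdccccaaa
Scanning for consecutive runs:
  Group 1: 'c' x 3 (positions 0-2)
  Group 2: 'd' x 1 (positions 3-3)
  Group 3: 'c' x 4 (positions 4-7)
  Group 4: 'a' x 3 (positions 8-10)
Total groups: 4

4


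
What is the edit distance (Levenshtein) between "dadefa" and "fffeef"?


Computing edit distance: "dadefa" -> "fffeef"
DP table:
           f    f    f    e    e    f
      0    1    2    3    4    5    6
  d   1    1    2    3    4    5    6
  a   2    2    2    3    4    5    6
  d   3    3    3    3    4    5    6
  e   4    4    4    4    3    4    5
  f   5    4    4    4    4    4    4
  a   6    5    5    5    5    5    5
Edit distance = dp[6][6] = 5

5


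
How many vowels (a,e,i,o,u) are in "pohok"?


Input: pohok
Checking each character:
  'p' at position 0: consonant
  'o' at position 1: vowel (running total: 1)
  'h' at position 2: consonant
  'o' at position 3: vowel (running total: 2)
  'k' at position 4: consonant
Total vowels: 2

2


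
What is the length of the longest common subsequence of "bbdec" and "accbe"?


LCS of "bbdec" and "accbe"
DP table:
           a    c    c    b    e
      0    0    0    0    0    0
  b   0    0    0    0    1    1
  b   0    0    0    0    1    1
  d   0    0    0    0    1    1
  e   0    0    0    0    1    2
  c   0    0    1    1    1    2
LCS length = dp[5][5] = 2

2


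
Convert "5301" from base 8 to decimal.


Input: "5301" in base 8
Positional expansion:
  Digit '5' (value 5) x 8^3 = 2560
  Digit '3' (value 3) x 8^2 = 192
  Digit '0' (value 0) x 8^1 = 0
  Digit '1' (value 1) x 8^0 = 1
Sum = 2753

2753


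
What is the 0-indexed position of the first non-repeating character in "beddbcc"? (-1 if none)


Input: beddbcc
Character frequencies:
  'b': 2
  'c': 2
  'd': 2
  'e': 1
Scanning left to right for freq == 1:
  Position 0 ('b'): freq=2, skip
  Position 1 ('e'): unique! => answer = 1

1


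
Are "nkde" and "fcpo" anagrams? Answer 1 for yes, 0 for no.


Strings: "nkde", "fcpo"
Sorted first:  dekn
Sorted second: cfop
Differ at position 0: 'd' vs 'c' => not anagrams

0


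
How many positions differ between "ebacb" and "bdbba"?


Comparing "ebacb" and "bdbba" position by position:
  Position 0: 'e' vs 'b' => DIFFER
  Position 1: 'b' vs 'd' => DIFFER
  Position 2: 'a' vs 'b' => DIFFER
  Position 3: 'c' vs 'b' => DIFFER
  Position 4: 'b' vs 'a' => DIFFER
Positions that differ: 5

5


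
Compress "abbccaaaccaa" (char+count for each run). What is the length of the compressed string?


Input: abbccaaaccaa
Runs:
  'a' x 1 => "a1"
  'b' x 2 => "b2"
  'c' x 2 => "c2"
  'a' x 3 => "a3"
  'c' x 2 => "c2"
  'a' x 2 => "a2"
Compressed: "a1b2c2a3c2a2"
Compressed length: 12

12


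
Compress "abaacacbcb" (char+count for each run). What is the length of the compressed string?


Input: abaacacbcb
Runs:
  'a' x 1 => "a1"
  'b' x 1 => "b1"
  'a' x 2 => "a2"
  'c' x 1 => "c1"
  'a' x 1 => "a1"
  'c' x 1 => "c1"
  'b' x 1 => "b1"
  'c' x 1 => "c1"
  'b' x 1 => "b1"
Compressed: "a1b1a2c1a1c1b1c1b1"
Compressed length: 18

18


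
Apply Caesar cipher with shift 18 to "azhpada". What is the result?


Caesar cipher: shift "azhpada" by 18
  'a' (pos 0) + 18 = pos 18 = 's'
  'z' (pos 25) + 18 = pos 17 = 'r'
  'h' (pos 7) + 18 = pos 25 = 'z'
  'p' (pos 15) + 18 = pos 7 = 'h'
  'a' (pos 0) + 18 = pos 18 = 's'
  'd' (pos 3) + 18 = pos 21 = 'v'
  'a' (pos 0) + 18 = pos 18 = 's'
Result: srzhsvs

srzhsvs


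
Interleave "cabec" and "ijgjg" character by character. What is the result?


Interleaving "cabec" and "ijgjg":
  Position 0: 'c' from first, 'i' from second => "ci"
  Position 1: 'a' from first, 'j' from second => "aj"
  Position 2: 'b' from first, 'g' from second => "bg"
  Position 3: 'e' from first, 'j' from second => "ej"
  Position 4: 'c' from first, 'g' from second => "cg"
Result: ciajbgejcg

ciajbgejcg


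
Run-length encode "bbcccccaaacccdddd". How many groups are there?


Input: bbcccccaaacccdddd
Scanning for consecutive runs:
  Group 1: 'b' x 2 (positions 0-1)
  Group 2: 'c' x 5 (positions 2-6)
  Group 3: 'a' x 3 (positions 7-9)
  Group 4: 'c' x 3 (positions 10-12)
  Group 5: 'd' x 4 (positions 13-16)
Total groups: 5

5


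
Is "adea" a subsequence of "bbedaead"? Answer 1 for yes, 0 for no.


Check if "adea" is a subsequence of "bbedaead"
Greedy scan:
  Position 0 ('b'): no match needed
  Position 1 ('b'): no match needed
  Position 2 ('e'): no match needed
  Position 3 ('d'): no match needed
  Position 4 ('a'): matches sub[0] = 'a'
  Position 5 ('e'): no match needed
  Position 6 ('a'): no match needed
  Position 7 ('d'): matches sub[1] = 'd'
Only matched 2/4 characters => not a subsequence

0


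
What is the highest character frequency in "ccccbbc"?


Input: ccccbbc
Character counts:
  'b': 2
  'c': 5
Maximum frequency: 5

5


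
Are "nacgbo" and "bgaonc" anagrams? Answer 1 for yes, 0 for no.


Strings: "nacgbo", "bgaonc"
Sorted first:  abcgno
Sorted second: abcgno
Sorted forms match => anagrams

1


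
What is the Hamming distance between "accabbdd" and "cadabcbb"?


Comparing "accabbdd" and "cadabcbb" position by position:
  Position 0: 'a' vs 'c' => differ
  Position 1: 'c' vs 'a' => differ
  Position 2: 'c' vs 'd' => differ
  Position 3: 'a' vs 'a' => same
  Position 4: 'b' vs 'b' => same
  Position 5: 'b' vs 'c' => differ
  Position 6: 'd' vs 'b' => differ
  Position 7: 'd' vs 'b' => differ
Total differences (Hamming distance): 6

6


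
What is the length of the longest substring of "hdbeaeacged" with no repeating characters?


Input: "hdbeaeacged"
Sliding window (track last position of each char):
  Position 0 ('h'): window [0,0] length 1 -- new best
  Position 1 ('d'): window [0,1] length 2 -- new best
  Position 2 ('b'): window [0,2] length 3 -- new best
  Position 3 ('e'): window [0,3] length 4 -- new best
  Position 4 ('a'): window [0,4] length 5 -- new best
  Position 5 ('e'): repeat (last at 3), move window start to 4
  Position 5 ('e'): window [4,5] length 2
  Position 6 ('a'): repeat (last at 4), move window start to 5
  Position 6 ('a'): window [5,6] length 2
  Position 7 ('c'): window [5,7] length 3
  Position 8 ('g'): window [5,8] length 4
  Position 9 ('e'): repeat (last at 5), move window start to 6
  Position 9 ('e'): window [6,9] length 4
  Position 10 ('d'): window [6,10] length 5
Longest substring with no repeats: "hdbea" with length 5

5


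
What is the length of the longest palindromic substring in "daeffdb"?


Input: "daeffdb"
Checking substrings for palindromes:
  [3:5] "ff" (len 2) => palindrome
Longest palindromic substring: "ff" with length 2

2


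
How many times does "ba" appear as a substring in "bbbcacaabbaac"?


Searching for "ba" in "bbbcacaabbaac"
Scanning each position:
  Position 0: "bb" => no
  Position 1: "bb" => no
  Position 2: "bc" => no
  Position 3: "ca" => no
  Position 4: "ac" => no
  Position 5: "ca" => no
  Position 6: "aa" => no
  Position 7: "ab" => no
  Position 8: "bb" => no
  Position 9: "ba" => MATCH
  Position 10: "aa" => no
  Position 11: "ac" => no
Total occurrences: 1

1


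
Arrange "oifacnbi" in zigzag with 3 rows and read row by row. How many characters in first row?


Zigzag "oifacnbi" into 3 rows:
Placing characters:
  'o' => row 0
  'i' => row 1
  'f' => row 2
  'a' => row 1
  'c' => row 0
  'n' => row 1
  'b' => row 2
  'i' => row 1
Rows:
  Row 0: "oc"
  Row 1: "iani"
  Row 2: "fb"
First row length: 2

2


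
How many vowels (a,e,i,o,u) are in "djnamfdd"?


Input: djnamfdd
Checking each character:
  'd' at position 0: consonant
  'j' at position 1: consonant
  'n' at position 2: consonant
  'a' at position 3: vowel (running total: 1)
  'm' at position 4: consonant
  'f' at position 5: consonant
  'd' at position 6: consonant
  'd' at position 7: consonant
Total vowels: 1

1


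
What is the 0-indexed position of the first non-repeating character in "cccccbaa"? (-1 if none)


Input: cccccbaa
Character frequencies:
  'a': 2
  'b': 1
  'c': 5
Scanning left to right for freq == 1:
  Position 0 ('c'): freq=5, skip
  Position 1 ('c'): freq=5, skip
  Position 2 ('c'): freq=5, skip
  Position 3 ('c'): freq=5, skip
  Position 4 ('c'): freq=5, skip
  Position 5 ('b'): unique! => answer = 5

5


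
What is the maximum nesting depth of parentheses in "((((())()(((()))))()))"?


Input: "((((())()(((()))))()))"
Tracking depth:
  Position 0 '(': depth becomes 1
  Position 1 '(': depth becomes 2
  Position 2 '(': depth becomes 3
  Position 3 '(': depth becomes 4
  Position 4 '(': depth becomes 5
  Position 5 ')': depth becomes 4
  Position 6 ')': depth becomes 3
  Position 7 '(': depth becomes 4
  Position 8 ')': depth becomes 3
  Position 9 '(': depth becomes 4
  Position 10 '(': depth becomes 5
  Position 11 '(': depth becomes 6
  Position 12 '(': depth becomes 7
  Position 13 ')': depth becomes 6
  Position 14 ')': depth becomes 5
  Position 15 ')': depth becomes 4
  Position 16 ')': depth becomes 3
  Position 17 ')': depth becomes 2
  Position 18 '(': depth becomes 3
  Position 19 ')': depth becomes 2
  Position 20 ')': depth becomes 1
  Position 21 ')': depth becomes 0
Maximum depth reached: 7

7


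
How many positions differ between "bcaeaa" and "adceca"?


Comparing "bcaeaa" and "adceca" position by position:
  Position 0: 'b' vs 'a' => DIFFER
  Position 1: 'c' vs 'd' => DIFFER
  Position 2: 'a' vs 'c' => DIFFER
  Position 3: 'e' vs 'e' => same
  Position 4: 'a' vs 'c' => DIFFER
  Position 5: 'a' vs 'a' => same
Positions that differ: 4

4


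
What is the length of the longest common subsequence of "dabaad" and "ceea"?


LCS of "dabaad" and "ceea"
DP table:
           c    e    e    a
      0    0    0    0    0
  d   0    0    0    0    0
  a   0    0    0    0    1
  b   0    0    0    0    1
  a   0    0    0    0    1
  a   0    0    0    0    1
  d   0    0    0    0    1
LCS length = dp[6][4] = 1

1


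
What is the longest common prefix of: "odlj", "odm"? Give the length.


Words: odlj, odm
  Position 0: all 'o' => match
  Position 1: all 'd' => match
  Position 2: ('l', 'm') => mismatch, stop
LCP = "od" (length 2)

2


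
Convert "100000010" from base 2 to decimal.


Input: "100000010" in base 2
Positional expansion:
  Digit '1' (value 1) x 2^8 = 256
  Digit '0' (value 0) x 2^7 = 0
  Digit '0' (value 0) x 2^6 = 0
  Digit '0' (value 0) x 2^5 = 0
  Digit '0' (value 0) x 2^4 = 0
  Digit '0' (value 0) x 2^3 = 0
  Digit '0' (value 0) x 2^2 = 0
  Digit '1' (value 1) x 2^1 = 2
  Digit '0' (value 0) x 2^0 = 0
Sum = 258

258


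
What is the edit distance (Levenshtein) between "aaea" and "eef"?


Computing edit distance: "aaea" -> "eef"
DP table:
           e    e    f
      0    1    2    3
  a   1    1    2    3
  a   2    2    2    3
  e   3    2    2    3
  a   4    3    3    3
Edit distance = dp[4][3] = 3

3


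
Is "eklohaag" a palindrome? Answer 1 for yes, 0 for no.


Input: eklohaag
Reversed: gaaholke
  Compare pos 0 ('e') with pos 7 ('g'): MISMATCH
  Compare pos 1 ('k') with pos 6 ('a'): MISMATCH
  Compare pos 2 ('l') with pos 5 ('a'): MISMATCH
  Compare pos 3 ('o') with pos 4 ('h'): MISMATCH
Result: not a palindrome

0


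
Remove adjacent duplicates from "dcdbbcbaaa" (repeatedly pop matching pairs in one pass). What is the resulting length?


Input: dcdbbcbaaa
Stack-based adjacent duplicate removal:
  Read 'd': push. Stack: d
  Read 'c': push. Stack: dc
  Read 'd': push. Stack: dcd
  Read 'b': push. Stack: dcdb
  Read 'b': matches stack top 'b' => pop. Stack: dcd
  Read 'c': push. Stack: dcdc
  Read 'b': push. Stack: dcdcb
  Read 'a': push. Stack: dcdcba
  Read 'a': matches stack top 'a' => pop. Stack: dcdcb
  Read 'a': push. Stack: dcdcba
Final stack: "dcdcba" (length 6)

6


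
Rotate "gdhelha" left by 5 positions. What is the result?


Input: "gdhelha", rotate left by 5
First 5 characters: "gdhel"
Remaining characters: "ha"
Concatenate remaining + first: "ha" + "gdhel" = "hagdhel"

hagdhel


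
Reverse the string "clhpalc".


Input: clhpalc
Reading characters right to left:
  Position 6: 'c'
  Position 5: 'l'
  Position 4: 'a'
  Position 3: 'p'
  Position 2: 'h'
  Position 1: 'l'
  Position 0: 'c'
Reversed: claphlc

claphlc


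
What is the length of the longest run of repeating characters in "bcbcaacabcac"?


Input: "bcbcaacabcac"
Scanning for longest run:
  Position 1 ('c'): new char, reset run to 1
  Position 2 ('b'): new char, reset run to 1
  Position 3 ('c'): new char, reset run to 1
  Position 4 ('a'): new char, reset run to 1
  Position 5 ('a'): continues run of 'a', length=2
  Position 6 ('c'): new char, reset run to 1
  Position 7 ('a'): new char, reset run to 1
  Position 8 ('b'): new char, reset run to 1
  Position 9 ('c'): new char, reset run to 1
  Position 10 ('a'): new char, reset run to 1
  Position 11 ('c'): new char, reset run to 1
Longest run: 'a' with length 2

2


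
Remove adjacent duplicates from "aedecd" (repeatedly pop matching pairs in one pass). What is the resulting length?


Input: aedecd
Stack-based adjacent duplicate removal:
  Read 'a': push. Stack: a
  Read 'e': push. Stack: ae
  Read 'd': push. Stack: aed
  Read 'e': push. Stack: aede
  Read 'c': push. Stack: aedec
  Read 'd': push. Stack: aedecd
Final stack: "aedecd" (length 6)

6


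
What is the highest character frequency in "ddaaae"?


Input: ddaaae
Character counts:
  'a': 3
  'd': 2
  'e': 1
Maximum frequency: 3

3


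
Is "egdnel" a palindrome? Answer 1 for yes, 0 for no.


Input: egdnel
Reversed: lendge
  Compare pos 0 ('e') with pos 5 ('l'): MISMATCH
  Compare pos 1 ('g') with pos 4 ('e'): MISMATCH
  Compare pos 2 ('d') with pos 3 ('n'): MISMATCH
Result: not a palindrome

0


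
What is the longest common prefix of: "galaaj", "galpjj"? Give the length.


Words: galaaj, galpjj
  Position 0: all 'g' => match
  Position 1: all 'a' => match
  Position 2: all 'l' => match
  Position 3: ('a', 'p') => mismatch, stop
LCP = "gal" (length 3)

3


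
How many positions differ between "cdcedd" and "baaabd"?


Comparing "cdcedd" and "baaabd" position by position:
  Position 0: 'c' vs 'b' => DIFFER
  Position 1: 'd' vs 'a' => DIFFER
  Position 2: 'c' vs 'a' => DIFFER
  Position 3: 'e' vs 'a' => DIFFER
  Position 4: 'd' vs 'b' => DIFFER
  Position 5: 'd' vs 'd' => same
Positions that differ: 5

5


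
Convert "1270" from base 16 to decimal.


Input: "1270" in base 16
Positional expansion:
  Digit '1' (value 1) x 16^3 = 4096
  Digit '2' (value 2) x 16^2 = 512
  Digit '7' (value 7) x 16^1 = 112
  Digit '0' (value 0) x 16^0 = 0
Sum = 4720

4720


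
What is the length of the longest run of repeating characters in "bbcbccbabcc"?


Input: "bbcbccbabcc"
Scanning for longest run:
  Position 1 ('b'): continues run of 'b', length=2
  Position 2 ('c'): new char, reset run to 1
  Position 3 ('b'): new char, reset run to 1
  Position 4 ('c'): new char, reset run to 1
  Position 5 ('c'): continues run of 'c', length=2
  Position 6 ('b'): new char, reset run to 1
  Position 7 ('a'): new char, reset run to 1
  Position 8 ('b'): new char, reset run to 1
  Position 9 ('c'): new char, reset run to 1
  Position 10 ('c'): continues run of 'c', length=2
Longest run: 'b' with length 2

2


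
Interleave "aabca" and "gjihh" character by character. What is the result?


Interleaving "aabca" and "gjihh":
  Position 0: 'a' from first, 'g' from second => "ag"
  Position 1: 'a' from first, 'j' from second => "aj"
  Position 2: 'b' from first, 'i' from second => "bi"
  Position 3: 'c' from first, 'h' from second => "ch"
  Position 4: 'a' from first, 'h' from second => "ah"
Result: agajbichah

agajbichah


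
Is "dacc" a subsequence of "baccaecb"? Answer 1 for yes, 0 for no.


Check if "dacc" is a subsequence of "baccaecb"
Greedy scan:
  Position 0 ('b'): no match needed
  Position 1 ('a'): no match needed
  Position 2 ('c'): no match needed
  Position 3 ('c'): no match needed
  Position 4 ('a'): no match needed
  Position 5 ('e'): no match needed
  Position 6 ('c'): no match needed
  Position 7 ('b'): no match needed
Only matched 0/4 characters => not a subsequence

0


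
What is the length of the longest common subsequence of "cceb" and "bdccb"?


LCS of "cceb" and "bdccb"
DP table:
           b    d    c    c    b
      0    0    0    0    0    0
  c   0    0    0    1    1    1
  c   0    0    0    1    2    2
  e   0    0    0    1    2    2
  b   0    1    1    1    2    3
LCS length = dp[4][5] = 3

3


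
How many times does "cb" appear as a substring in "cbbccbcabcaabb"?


Searching for "cb" in "cbbccbcabcaabb"
Scanning each position:
  Position 0: "cb" => MATCH
  Position 1: "bb" => no
  Position 2: "bc" => no
  Position 3: "cc" => no
  Position 4: "cb" => MATCH
  Position 5: "bc" => no
  Position 6: "ca" => no
  Position 7: "ab" => no
  Position 8: "bc" => no
  Position 9: "ca" => no
  Position 10: "aa" => no
  Position 11: "ab" => no
  Position 12: "bb" => no
Total occurrences: 2

2


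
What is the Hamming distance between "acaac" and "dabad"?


Comparing "acaac" and "dabad" position by position:
  Position 0: 'a' vs 'd' => differ
  Position 1: 'c' vs 'a' => differ
  Position 2: 'a' vs 'b' => differ
  Position 3: 'a' vs 'a' => same
  Position 4: 'c' vs 'd' => differ
Total differences (Hamming distance): 4

4


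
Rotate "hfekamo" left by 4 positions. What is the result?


Input: "hfekamo", rotate left by 4
First 4 characters: "hfek"
Remaining characters: "amo"
Concatenate remaining + first: "amo" + "hfek" = "amohfek"

amohfek


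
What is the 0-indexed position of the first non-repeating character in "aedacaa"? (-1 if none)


Input: aedacaa
Character frequencies:
  'a': 4
  'c': 1
  'd': 1
  'e': 1
Scanning left to right for freq == 1:
  Position 0 ('a'): freq=4, skip
  Position 1 ('e'): unique! => answer = 1

1


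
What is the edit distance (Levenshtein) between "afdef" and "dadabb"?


Computing edit distance: "afdef" -> "dadabb"
DP table:
           d    a    d    a    b    b
      0    1    2    3    4    5    6
  a   1    1    1    2    3    4    5
  f   2    2    2    2    3    4    5
  d   3    2    3    2    3    4    5
  e   4    3    3    3    3    4    5
  f   5    4    4    4    4    4    5
Edit distance = dp[5][6] = 5

5


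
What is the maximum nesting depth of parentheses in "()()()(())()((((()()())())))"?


Input: "()()()(())()((((()()())())))"
Tracking depth:
  Position 0 '(': depth becomes 1
  Position 1 ')': depth becomes 0
  Position 2 '(': depth becomes 1
  Position 3 ')': depth becomes 0
  Position 4 '(': depth becomes 1
  Position 5 ')': depth becomes 0
  Position 6 '(': depth becomes 1
  Position 7 '(': depth becomes 2
  Position 8 ')': depth becomes 1
  Position 9 ')': depth becomes 0
  Position 10 '(': depth becomes 1
  Position 11 ')': depth becomes 0
  Position 12 '(': depth becomes 1
  Position 13 '(': depth becomes 2
  Position 14 '(': depth becomes 3
  Position 15 '(': depth becomes 4
  Position 16 '(': depth becomes 5
  Position 17 ')': depth becomes 4
  Position 18 '(': depth becomes 5
  Position 19 ')': depth becomes 4
  Position 20 '(': depth becomes 5
  Position 21 ')': depth becomes 4
  Position 22 ')': depth becomes 3
  Position 23 '(': depth becomes 4
  Position 24 ')': depth becomes 3
  Position 25 ')': depth becomes 2
  Position 26 ')': depth becomes 1
  Position 27 ')': depth becomes 0
Maximum depth reached: 5

5


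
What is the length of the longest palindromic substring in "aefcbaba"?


Input: "aefcbaba"
Checking substrings for palindromes:
  [4:7] "bab" (len 3) => palindrome
  [5:8] "aba" (len 3) => palindrome
Longest palindromic substring: "bab" with length 3

3


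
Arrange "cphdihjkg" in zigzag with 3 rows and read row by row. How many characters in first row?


Zigzag "cphdihjkg" into 3 rows:
Placing characters:
  'c' => row 0
  'p' => row 1
  'h' => row 2
  'd' => row 1
  'i' => row 0
  'h' => row 1
  'j' => row 2
  'k' => row 1
  'g' => row 0
Rows:
  Row 0: "cig"
  Row 1: "pdhk"
  Row 2: "hj"
First row length: 3

3
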